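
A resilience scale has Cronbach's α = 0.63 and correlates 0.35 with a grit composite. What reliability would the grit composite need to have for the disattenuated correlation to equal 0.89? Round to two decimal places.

0.25

r_true = r_obs / √(r_xx · r_yy) ⇒ 0.89 = 0.35 / √(0.63 · r_yy).
√(0.63 · r_yy) = 0.35 / 0.89 = 0.3933; 0.63 · r_yy = 0.1547; r_yy = 0.1547 / 0.63 ≈ 0.25.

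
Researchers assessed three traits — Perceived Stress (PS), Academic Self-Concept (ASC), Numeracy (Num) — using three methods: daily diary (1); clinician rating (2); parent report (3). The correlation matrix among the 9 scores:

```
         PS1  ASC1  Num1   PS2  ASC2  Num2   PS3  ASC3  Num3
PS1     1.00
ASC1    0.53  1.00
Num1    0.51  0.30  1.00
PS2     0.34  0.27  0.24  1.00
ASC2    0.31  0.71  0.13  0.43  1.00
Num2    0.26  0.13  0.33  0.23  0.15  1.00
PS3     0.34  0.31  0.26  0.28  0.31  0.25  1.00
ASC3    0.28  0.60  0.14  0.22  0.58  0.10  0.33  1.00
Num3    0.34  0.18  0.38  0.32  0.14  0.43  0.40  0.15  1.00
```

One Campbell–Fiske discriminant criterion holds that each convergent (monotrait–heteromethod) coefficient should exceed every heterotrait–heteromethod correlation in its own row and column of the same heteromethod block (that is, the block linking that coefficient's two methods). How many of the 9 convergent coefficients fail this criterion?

Each convergent coefficient versus the relevant comparison correlations:
PS (methods 1·2): 0.34 vs {0.31, 0.27, 0.26, 0.24} → pass.
PS (methods 1·3): 0.34 vs {0.28, 0.31, 0.34, 0.26} → fail.
PS (methods 2·3): 0.28 vs {0.22, 0.31, 0.32, 0.25} → fail.
ASC (methods 1·2): 0.71 vs {0.27, 0.31, 0.13, 0.13} → pass.
ASC (methods 1·3): 0.60 vs {0.31, 0.28, 0.18, 0.14} → pass.
ASC (methods 2·3): 0.58 vs {0.31, 0.22, 0.14, 0.10} → pass.
Num (methods 1·2): 0.33 vs {0.24, 0.26, 0.13, 0.13} → pass.
Num (methods 1·3): 0.38 vs {0.26, 0.34, 0.14, 0.18} → pass.
Num (methods 2·3): 0.43 vs {0.25, 0.32, 0.10, 0.14} → pass.
2 of 9 fail.

2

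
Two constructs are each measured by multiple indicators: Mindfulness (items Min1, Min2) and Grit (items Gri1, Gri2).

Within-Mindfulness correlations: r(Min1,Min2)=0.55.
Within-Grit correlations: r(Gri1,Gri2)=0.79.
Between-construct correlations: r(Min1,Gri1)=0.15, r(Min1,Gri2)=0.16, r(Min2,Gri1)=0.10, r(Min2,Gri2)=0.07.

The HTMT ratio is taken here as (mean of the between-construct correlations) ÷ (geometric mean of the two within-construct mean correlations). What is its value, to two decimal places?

0.18

Mean heterotrait r = 0.48/4 = 0.1200.
Mean within-Min = 0.55/1 = 0.5500; mean within-Gri = 0.79/1 = 0.7900.
Geometric mean = √(0.5500 × 0.7900) = 0.6592.
HTMT = 0.1200 / 0.6592 = 0.18.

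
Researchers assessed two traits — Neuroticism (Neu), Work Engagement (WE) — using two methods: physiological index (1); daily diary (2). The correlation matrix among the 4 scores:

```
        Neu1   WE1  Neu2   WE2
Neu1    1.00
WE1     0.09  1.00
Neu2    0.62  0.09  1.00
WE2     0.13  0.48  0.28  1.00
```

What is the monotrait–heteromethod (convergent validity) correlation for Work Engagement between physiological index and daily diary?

Same trait (WE), different methods: r(WE1, WE2) = 0.48.

0.48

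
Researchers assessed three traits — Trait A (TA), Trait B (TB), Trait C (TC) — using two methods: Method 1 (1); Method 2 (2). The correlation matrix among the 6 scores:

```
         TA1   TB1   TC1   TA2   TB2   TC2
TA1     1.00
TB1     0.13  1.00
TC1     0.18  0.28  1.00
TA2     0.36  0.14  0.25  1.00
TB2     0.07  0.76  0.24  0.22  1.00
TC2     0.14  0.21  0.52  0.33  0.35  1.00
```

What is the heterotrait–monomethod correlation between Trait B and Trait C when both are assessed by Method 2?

Different traits, same method: r(TB2, TC2) = 0.35.

0.35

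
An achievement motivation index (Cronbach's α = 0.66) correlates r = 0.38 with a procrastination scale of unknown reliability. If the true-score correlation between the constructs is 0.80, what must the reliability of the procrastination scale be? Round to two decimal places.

0.34

r_true = r_obs / √(r_xx · r_yy) ⇒ 0.80 = 0.38 / √(0.66 · r_yy).
√(0.66 · r_yy) = 0.38 / 0.80 = 0.4750; 0.66 · r_yy = 0.2256; r_yy = 0.2256 / 0.66 ≈ 0.34.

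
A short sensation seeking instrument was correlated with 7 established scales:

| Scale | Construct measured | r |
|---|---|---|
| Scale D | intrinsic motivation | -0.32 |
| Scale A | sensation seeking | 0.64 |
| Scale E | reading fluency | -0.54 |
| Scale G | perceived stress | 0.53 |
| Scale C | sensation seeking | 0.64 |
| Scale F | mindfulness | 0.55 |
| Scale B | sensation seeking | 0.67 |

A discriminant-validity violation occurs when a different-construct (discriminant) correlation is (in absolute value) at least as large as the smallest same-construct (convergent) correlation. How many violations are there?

0

Convergent (same construct = sensation seeking): Scale A, Scale C, Scale B.
Smallest convergent = 0.64. Discriminant |r|: 0.32, 0.54, 0.53, 0.55; count ≥ 0.64 → 0.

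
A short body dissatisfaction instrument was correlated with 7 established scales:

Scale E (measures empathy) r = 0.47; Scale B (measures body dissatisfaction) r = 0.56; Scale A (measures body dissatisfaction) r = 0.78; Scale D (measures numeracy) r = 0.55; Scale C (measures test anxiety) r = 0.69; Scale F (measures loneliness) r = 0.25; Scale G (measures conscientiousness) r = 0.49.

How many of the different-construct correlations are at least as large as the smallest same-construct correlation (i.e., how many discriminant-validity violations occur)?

Convergent (same construct = body dissatisfaction): Scale B, Scale A.
Smallest convergent = 0.56. Discriminant values: 0.47, 0.55, 0.69, 0.25, 0.49; count ≥ 0.56 → 1.

1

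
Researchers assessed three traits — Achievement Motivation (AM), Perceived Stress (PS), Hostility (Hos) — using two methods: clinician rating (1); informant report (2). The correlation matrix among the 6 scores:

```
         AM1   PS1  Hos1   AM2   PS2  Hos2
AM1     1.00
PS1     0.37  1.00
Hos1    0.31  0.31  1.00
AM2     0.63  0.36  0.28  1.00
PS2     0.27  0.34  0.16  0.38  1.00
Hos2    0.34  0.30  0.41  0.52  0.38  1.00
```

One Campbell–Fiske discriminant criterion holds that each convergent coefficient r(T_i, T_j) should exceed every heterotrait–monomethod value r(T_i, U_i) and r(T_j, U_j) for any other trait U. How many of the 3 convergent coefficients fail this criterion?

2

Checking each validity diagonal entry against its comparison values:
AM (methods 1·2): 0.63 vs {0.37, 0.38, 0.31, 0.52} → pass.
PS (methods 1·2): 0.34 vs {0.37, 0.38, 0.31, 0.38} → fail.
Hos (methods 1·2): 0.41 vs {0.31, 0.52, 0.31, 0.38} → fail.
2 of 3 fail.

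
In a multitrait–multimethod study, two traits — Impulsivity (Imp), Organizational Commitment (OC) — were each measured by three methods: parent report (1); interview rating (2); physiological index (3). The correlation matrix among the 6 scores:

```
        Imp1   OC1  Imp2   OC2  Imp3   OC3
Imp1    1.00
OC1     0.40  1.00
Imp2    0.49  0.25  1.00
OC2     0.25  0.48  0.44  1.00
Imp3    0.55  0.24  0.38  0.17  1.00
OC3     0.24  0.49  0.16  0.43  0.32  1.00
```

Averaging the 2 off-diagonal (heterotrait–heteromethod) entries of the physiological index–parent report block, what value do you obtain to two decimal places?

0.24

HTHM values (method 3 × method 1): 0.24, 0.24; mean = 0.48/2 = 0.24.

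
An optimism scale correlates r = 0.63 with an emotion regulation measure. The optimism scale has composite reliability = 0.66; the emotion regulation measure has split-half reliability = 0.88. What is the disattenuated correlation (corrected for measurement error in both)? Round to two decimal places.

r_true = r_obs / √(r_xx · r_yy) = 0.63 / √(0.66 × 0.88) = 0.63 / √0.5808 = 0.63 / 0.7621 ≈ 0.83.

0.83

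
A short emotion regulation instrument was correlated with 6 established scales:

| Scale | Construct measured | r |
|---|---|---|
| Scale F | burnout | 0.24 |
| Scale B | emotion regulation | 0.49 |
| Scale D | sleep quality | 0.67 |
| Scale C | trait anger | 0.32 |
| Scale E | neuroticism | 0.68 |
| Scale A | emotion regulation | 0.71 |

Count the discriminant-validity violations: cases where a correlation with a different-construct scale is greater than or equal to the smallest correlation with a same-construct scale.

2

Convergent (same construct = emotion regulation): Scale B, Scale A.
Smallest convergent = 0.49. Discriminant values: 0.24, 0.67, 0.32, 0.68; count ≥ 0.49 → 2.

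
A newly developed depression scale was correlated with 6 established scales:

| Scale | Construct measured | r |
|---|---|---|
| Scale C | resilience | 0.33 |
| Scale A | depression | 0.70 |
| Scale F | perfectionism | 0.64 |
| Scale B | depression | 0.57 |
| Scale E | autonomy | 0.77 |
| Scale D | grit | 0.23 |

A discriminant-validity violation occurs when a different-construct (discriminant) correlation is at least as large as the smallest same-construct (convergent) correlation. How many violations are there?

2

Convergent (same construct = depression): Scale A, Scale B.
Smallest convergent = 0.57. Discriminant values: 0.33, 0.64, 0.77, 0.23; count ≥ 0.57 → 2.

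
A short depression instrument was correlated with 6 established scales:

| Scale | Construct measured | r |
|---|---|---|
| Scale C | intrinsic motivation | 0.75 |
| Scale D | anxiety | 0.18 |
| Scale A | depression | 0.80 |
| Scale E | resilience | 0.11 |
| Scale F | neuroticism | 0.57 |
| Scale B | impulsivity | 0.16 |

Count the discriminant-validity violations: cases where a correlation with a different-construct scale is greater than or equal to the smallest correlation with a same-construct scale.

0

Convergent (same construct = depression): Scale A.
Smallest convergent = 0.80. Discriminant values: 0.75, 0.18, 0.11, 0.57, 0.16; count ≥ 0.80 → 0.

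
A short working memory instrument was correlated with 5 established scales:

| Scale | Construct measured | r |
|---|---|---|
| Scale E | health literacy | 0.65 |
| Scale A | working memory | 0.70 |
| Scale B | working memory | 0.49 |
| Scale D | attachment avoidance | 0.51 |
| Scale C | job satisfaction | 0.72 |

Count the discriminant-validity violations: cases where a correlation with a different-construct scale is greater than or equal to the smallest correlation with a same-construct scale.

Convergent (same construct = working memory): Scale A, Scale B.
Smallest convergent = 0.49. Discriminant values: 0.65, 0.51, 0.72; count ≥ 0.49 → 3.

3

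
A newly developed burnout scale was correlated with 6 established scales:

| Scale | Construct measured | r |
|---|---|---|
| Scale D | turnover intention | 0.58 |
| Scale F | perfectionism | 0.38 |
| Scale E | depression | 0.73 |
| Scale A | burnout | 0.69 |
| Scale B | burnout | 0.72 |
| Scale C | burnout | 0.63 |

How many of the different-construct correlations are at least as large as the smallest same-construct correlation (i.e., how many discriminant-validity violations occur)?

1

Convergent (same construct = burnout): Scale A, Scale B, Scale C.
Smallest convergent = 0.63. Discriminant values: 0.58, 0.38, 0.73; count ≥ 0.63 → 1.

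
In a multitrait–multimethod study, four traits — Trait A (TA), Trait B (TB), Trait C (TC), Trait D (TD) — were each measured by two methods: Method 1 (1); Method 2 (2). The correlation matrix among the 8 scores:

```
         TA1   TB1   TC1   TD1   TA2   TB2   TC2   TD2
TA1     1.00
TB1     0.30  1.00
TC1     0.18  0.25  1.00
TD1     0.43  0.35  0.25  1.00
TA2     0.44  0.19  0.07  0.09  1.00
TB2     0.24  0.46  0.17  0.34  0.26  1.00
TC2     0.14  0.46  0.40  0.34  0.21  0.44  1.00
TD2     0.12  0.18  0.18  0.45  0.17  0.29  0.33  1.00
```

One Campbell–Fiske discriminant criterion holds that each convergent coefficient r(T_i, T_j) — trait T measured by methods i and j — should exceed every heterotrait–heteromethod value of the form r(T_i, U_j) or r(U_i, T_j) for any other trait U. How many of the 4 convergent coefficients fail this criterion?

2

Each convergent coefficient versus the relevant comparison correlations:
TA (methods 1·2): 0.44 vs {0.24, 0.19, 0.14, 0.07, 0.12, 0.09} → pass.
TB (methods 1·2): 0.46 vs {0.19, 0.24, 0.46, 0.17, 0.18, 0.34} → fail.
TC (methods 1·2): 0.40 vs {0.07, 0.14, 0.17, 0.46, 0.18, 0.34} → fail.
TD (methods 1·2): 0.45 vs {0.09, 0.12, 0.34, 0.18, 0.34, 0.18} → pass.
2 of 4 fail.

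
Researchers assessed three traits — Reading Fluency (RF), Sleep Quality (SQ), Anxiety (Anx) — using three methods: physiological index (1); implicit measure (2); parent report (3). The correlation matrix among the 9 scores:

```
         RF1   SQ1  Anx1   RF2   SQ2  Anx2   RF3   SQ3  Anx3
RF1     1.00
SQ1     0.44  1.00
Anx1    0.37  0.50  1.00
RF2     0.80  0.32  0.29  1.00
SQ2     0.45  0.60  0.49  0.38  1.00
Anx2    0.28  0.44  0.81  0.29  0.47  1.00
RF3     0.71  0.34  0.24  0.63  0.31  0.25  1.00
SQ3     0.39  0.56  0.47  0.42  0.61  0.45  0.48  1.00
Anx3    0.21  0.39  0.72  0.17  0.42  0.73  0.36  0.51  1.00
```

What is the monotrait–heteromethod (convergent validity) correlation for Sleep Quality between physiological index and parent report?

Same trait (SQ), different methods: r(SQ1, SQ3) = 0.56.

0.56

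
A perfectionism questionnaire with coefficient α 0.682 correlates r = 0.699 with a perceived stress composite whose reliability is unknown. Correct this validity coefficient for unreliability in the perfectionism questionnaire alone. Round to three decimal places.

0.846

Single correction: r_c = r_obs / √r_xx = 0.699 / √0.682 = 0.699 / 0.8258 ≈ 0.846.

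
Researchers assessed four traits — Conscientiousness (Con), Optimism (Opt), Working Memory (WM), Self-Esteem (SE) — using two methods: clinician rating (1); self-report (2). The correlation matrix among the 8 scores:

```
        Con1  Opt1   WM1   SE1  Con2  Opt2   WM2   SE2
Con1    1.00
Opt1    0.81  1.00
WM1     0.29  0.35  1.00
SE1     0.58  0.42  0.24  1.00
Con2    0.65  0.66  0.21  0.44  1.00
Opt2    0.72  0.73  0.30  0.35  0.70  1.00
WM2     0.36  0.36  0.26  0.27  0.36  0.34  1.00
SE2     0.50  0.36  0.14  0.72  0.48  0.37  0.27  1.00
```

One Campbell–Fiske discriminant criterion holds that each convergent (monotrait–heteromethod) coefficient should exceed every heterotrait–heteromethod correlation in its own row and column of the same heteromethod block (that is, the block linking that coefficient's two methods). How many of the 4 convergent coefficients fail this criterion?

Each convergent coefficient versus the relevant comparison correlations:
Con (methods 1·2): 0.65 vs {0.72, 0.66, 0.36, 0.21, 0.50, 0.44} → fail.
Opt (methods 1·2): 0.73 vs {0.66, 0.72, 0.36, 0.30, 0.36, 0.35} → pass.
WM (methods 1·2): 0.26 vs {0.21, 0.36, 0.30, 0.36, 0.14, 0.27} → fail.
SE (methods 1·2): 0.72 vs {0.44, 0.50, 0.35, 0.36, 0.27, 0.14} → pass.
2 of 4 fail.

2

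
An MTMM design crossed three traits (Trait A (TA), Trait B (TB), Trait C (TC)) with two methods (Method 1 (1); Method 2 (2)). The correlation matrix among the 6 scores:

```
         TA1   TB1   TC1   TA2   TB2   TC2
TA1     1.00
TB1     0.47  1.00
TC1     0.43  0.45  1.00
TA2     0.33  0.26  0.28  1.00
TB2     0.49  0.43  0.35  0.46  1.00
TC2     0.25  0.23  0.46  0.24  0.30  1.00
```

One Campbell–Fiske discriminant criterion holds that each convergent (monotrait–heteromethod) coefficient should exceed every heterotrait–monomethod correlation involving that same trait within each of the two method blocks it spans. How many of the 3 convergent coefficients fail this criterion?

Checking each validity diagonal entry against its comparison values:
TA (methods 1·2): 0.33 vs {0.47, 0.46, 0.43, 0.24} → fail.
TB (methods 1·2): 0.43 vs {0.47, 0.46, 0.45, 0.30} → fail.
TC (methods 1·2): 0.46 vs {0.43, 0.24, 0.45, 0.30} → pass.
2 of 3 fail.

2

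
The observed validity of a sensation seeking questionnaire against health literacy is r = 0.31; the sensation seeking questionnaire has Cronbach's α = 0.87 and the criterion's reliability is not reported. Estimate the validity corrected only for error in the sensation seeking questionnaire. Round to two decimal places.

0.33

Single correction: r_c = r_obs / √r_xx = 0.31 / √0.87 = 0.31 / 0.9327 ≈ 0.33.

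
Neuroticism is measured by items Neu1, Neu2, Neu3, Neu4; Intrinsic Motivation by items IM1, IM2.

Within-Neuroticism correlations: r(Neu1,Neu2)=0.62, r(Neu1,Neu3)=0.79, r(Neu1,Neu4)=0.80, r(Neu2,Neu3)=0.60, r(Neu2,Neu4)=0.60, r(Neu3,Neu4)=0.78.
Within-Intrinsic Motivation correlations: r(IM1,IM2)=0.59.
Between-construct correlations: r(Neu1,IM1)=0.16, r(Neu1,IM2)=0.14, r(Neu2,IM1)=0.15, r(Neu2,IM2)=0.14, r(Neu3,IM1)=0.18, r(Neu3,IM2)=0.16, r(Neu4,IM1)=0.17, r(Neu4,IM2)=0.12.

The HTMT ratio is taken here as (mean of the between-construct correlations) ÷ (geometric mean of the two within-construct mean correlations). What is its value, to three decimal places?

0.238

Mean heterotrait r = 1.22/8 = 0.1525.
Mean within-Neu = 4.19/6 = 0.6983; mean within-IM = 0.59/1 = 0.5900.
Geometric mean = √(0.6983 × 0.5900) = 0.6419.
HTMT = 0.1525 / 0.6419 = 0.238.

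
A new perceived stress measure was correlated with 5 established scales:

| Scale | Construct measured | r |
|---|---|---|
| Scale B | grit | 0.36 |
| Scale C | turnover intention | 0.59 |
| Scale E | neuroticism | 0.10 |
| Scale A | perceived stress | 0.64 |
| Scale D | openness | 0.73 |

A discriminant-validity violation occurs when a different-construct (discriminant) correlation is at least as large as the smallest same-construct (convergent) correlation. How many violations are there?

1

Convergent (same construct = perceived stress): Scale A.
Smallest convergent = 0.64. Discriminant values: 0.36, 0.59, 0.10, 0.73; count ≥ 0.64 → 1.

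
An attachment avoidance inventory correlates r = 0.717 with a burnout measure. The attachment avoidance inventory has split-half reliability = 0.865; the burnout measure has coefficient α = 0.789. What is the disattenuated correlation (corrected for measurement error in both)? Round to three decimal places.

0.868

r_true = r_obs / √(r_xx · r_yy) = 0.717 / √(0.865 × 0.789) = 0.717 / √0.682485 = 0.717 / 0.8261 ≈ 0.868.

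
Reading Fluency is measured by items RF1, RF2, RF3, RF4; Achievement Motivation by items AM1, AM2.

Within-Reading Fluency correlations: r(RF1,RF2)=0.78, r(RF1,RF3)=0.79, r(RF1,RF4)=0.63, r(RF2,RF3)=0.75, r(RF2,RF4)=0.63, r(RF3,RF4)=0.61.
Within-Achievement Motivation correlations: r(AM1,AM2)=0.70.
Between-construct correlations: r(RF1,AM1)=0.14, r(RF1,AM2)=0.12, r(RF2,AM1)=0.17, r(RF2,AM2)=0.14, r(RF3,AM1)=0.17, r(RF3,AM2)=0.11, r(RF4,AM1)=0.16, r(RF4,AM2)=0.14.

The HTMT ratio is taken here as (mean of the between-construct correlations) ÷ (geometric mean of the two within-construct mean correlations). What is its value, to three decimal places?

Mean between = 1.15/8 = 0.1438.
Mean within-RF = 4.19/6 = 0.6983; mean within-AM = 0.70/1 = 0.7000.
Geometric mean = √(0.6983 × 0.7000) = 0.6991.
HTMT = 0.1438 / 0.6991 = 0.206.

0.206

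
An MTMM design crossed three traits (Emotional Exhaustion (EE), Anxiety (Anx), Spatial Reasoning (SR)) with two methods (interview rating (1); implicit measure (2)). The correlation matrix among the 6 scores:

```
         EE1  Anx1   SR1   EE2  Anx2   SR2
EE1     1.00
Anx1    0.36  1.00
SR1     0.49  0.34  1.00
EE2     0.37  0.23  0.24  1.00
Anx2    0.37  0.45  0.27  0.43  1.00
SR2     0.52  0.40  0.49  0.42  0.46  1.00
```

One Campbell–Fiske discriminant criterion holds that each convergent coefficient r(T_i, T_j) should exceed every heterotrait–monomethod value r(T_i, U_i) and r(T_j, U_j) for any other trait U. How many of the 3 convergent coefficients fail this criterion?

3

Convergent coefficients and their comparison sets:
EE (methods 1·2): 0.37 vs {0.36, 0.43, 0.49, 0.42} → fail.
Anx (methods 1·2): 0.45 vs {0.36, 0.43, 0.34, 0.46} → fail.
SR (methods 1·2): 0.49 vs {0.49, 0.42, 0.34, 0.46} → fail.
3 of 3 fail.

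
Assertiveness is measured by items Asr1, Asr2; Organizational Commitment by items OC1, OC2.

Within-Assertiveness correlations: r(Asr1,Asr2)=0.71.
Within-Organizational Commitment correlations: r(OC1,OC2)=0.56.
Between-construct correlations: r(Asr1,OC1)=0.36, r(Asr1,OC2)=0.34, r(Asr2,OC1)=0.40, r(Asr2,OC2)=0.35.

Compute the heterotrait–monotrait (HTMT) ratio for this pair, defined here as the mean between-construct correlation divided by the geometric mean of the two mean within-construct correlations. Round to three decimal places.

0.575

Mean heterotrait r = 1.45/4 = 0.3625.
Mean within-Asr = 0.71/1 = 0.7100; mean within-OC = 0.56/1 = 0.5600.
Geometric mean = √(0.7100 × 0.5600) = 0.6306.
HTMT = 0.3625 / 0.6306 = 0.575.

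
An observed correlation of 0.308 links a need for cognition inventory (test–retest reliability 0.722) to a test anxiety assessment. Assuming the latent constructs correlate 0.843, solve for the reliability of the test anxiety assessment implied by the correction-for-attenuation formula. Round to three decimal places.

0.185

r_true = r_obs / √(r_xx · r_yy) ⇒ 0.843 = 0.308 / √(0.722 · r_yy).
√(0.722 · r_yy) = 0.308 / 0.843 = 0.3654; 0.722 · r_yy = 0.1335; r_yy = 0.1335 / 0.722 ≈ 0.185.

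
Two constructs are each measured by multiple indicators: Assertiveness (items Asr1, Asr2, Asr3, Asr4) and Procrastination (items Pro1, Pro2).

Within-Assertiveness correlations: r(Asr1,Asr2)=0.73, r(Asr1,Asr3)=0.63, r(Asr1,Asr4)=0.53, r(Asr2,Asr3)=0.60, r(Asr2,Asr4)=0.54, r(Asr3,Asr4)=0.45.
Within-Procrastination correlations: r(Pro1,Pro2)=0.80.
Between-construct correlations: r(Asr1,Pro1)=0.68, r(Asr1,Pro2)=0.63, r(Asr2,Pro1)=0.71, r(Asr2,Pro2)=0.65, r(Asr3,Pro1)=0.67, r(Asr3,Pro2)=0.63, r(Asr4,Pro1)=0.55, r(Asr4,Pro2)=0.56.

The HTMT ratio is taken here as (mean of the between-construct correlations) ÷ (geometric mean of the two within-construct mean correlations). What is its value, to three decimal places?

0.932

Mean between = 5.08/8 = 0.6350.
Mean within-Asr = 3.48/6 = 0.5800; mean within-Pro = 0.80/1 = 0.8000.
Geometric mean = √(0.5800 × 0.8000) = 0.6812.
HTMT = 0.6350 / 0.6812 = 0.932.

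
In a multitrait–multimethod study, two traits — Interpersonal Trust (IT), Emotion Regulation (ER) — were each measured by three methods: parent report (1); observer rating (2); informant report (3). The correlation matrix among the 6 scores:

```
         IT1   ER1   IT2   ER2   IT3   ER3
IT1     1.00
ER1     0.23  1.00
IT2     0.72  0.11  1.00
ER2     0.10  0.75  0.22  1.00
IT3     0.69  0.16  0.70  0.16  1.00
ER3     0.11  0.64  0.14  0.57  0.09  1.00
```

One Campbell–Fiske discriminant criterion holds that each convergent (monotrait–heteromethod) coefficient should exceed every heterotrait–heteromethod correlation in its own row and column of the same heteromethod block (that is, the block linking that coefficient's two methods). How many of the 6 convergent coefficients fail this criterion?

Each convergent coefficient versus the relevant comparison correlations:
IT (methods 1·2): 0.72 vs {0.10, 0.11} → pass.
IT (methods 1·3): 0.69 vs {0.11, 0.16} → pass.
IT (methods 2·3): 0.70 vs {0.14, 0.16} → pass.
ER (methods 1·2): 0.75 vs {0.11, 0.10} → pass.
ER (methods 1·3): 0.64 vs {0.16, 0.11} → pass.
ER (methods 2·3): 0.57 vs {0.16, 0.14} → pass.
0 of 6 fail.

0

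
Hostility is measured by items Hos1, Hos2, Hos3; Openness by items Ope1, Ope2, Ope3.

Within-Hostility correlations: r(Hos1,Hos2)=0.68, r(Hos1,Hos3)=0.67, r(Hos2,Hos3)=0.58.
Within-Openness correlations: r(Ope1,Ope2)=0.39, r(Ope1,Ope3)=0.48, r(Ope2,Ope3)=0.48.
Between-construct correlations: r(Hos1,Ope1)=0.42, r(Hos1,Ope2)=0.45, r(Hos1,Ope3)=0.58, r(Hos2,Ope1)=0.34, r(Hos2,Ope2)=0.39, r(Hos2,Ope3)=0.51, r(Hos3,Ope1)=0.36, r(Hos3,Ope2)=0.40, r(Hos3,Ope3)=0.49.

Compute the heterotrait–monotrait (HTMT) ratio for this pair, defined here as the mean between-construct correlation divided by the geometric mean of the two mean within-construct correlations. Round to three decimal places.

0.814

Between-construct mean = 3.94/9 = 0.4378.
Mean within-Hos = 1.93/3 = 0.6433; mean within-Ope = 1.35/3 = 0.4500.
Geometric mean = √(0.6433 × 0.4500) = 0.5380.
HTMT = 0.4378 / 0.5380 = 0.814.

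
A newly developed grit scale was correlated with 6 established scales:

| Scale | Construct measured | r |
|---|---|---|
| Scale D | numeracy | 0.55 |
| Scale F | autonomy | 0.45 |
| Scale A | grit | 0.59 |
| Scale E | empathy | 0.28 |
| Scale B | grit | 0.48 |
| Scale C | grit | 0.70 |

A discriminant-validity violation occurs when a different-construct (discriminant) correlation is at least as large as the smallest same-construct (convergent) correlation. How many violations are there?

Convergent (same construct = grit): Scale A, Scale B, Scale C.
Smallest convergent = 0.48. Discriminant values: 0.55, 0.45, 0.28; count ≥ 0.48 → 1.

1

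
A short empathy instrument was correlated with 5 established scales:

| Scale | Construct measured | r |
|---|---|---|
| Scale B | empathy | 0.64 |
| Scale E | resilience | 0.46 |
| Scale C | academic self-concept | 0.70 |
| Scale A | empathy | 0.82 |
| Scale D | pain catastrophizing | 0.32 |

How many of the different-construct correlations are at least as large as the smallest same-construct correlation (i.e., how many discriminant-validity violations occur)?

Convergent (same construct = empathy): Scale B, Scale A.
Smallest convergent = 0.64. Discriminant values: 0.46, 0.70, 0.32; count ≥ 0.64 → 1.

1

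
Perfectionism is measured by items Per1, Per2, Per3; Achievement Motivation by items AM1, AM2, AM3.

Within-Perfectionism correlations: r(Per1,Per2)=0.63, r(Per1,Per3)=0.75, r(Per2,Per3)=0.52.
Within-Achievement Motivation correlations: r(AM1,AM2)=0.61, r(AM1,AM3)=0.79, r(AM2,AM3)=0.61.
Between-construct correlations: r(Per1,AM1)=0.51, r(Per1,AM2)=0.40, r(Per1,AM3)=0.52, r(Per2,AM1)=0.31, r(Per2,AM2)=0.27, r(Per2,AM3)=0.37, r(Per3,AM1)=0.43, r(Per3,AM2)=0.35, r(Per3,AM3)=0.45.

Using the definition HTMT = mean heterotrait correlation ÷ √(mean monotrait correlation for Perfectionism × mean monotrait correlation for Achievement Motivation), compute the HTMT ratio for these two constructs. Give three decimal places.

Mean heterotrait r = 3.61/9 = 0.4011.
Mean within-Per = 1.90/3 = 0.6333; mean within-AM = 2.01/3 = 0.6700.
Geometric mean = √(0.6333 × 0.6700) = 0.6514.
HTMT = 0.4011 / 0.6514 = 0.616.

0.616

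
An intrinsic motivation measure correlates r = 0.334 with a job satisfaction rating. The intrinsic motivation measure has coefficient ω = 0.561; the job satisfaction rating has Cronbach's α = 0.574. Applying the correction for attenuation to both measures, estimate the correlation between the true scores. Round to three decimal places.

r_true = r_obs / √(r_xx · r_yy) = 0.334 / √(0.561 × 0.574) = 0.334 / √0.322014 = 0.334 / 0.5675 ≈ 0.589.

0.589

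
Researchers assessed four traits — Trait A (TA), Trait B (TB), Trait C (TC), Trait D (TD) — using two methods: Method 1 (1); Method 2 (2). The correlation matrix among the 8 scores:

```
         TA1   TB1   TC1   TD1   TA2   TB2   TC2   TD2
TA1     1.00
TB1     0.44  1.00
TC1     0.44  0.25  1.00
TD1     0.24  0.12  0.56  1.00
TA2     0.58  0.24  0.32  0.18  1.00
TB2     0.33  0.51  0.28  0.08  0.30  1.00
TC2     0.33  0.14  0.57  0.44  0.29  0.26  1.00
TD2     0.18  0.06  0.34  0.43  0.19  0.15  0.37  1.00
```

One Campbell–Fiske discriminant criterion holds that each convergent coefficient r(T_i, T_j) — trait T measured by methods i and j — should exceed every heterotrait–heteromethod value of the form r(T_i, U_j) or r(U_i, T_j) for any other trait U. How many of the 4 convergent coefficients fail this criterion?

Checking each validity diagonal entry against its comparison values:
TA (methods 1·2): 0.58 vs {0.33, 0.24, 0.33, 0.32, 0.18, 0.18} → pass.
TB (methods 1·2): 0.51 vs {0.24, 0.33, 0.14, 0.28, 0.06, 0.08} → pass.
TC (methods 1·2): 0.57 vs {0.32, 0.33, 0.28, 0.14, 0.34, 0.44} → pass.
TD (methods 1·2): 0.43 vs {0.18, 0.18, 0.08, 0.06, 0.44, 0.34} → fail.
1 of 4 fail.

1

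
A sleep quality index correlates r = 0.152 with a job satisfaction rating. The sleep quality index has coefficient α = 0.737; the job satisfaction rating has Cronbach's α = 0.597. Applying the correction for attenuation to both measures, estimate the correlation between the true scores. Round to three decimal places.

r_true = r_obs / √(r_xx · r_yy) = 0.152 / √(0.737 × 0.597) = 0.152 / √0.439989 = 0.152 / 0.6633 ≈ 0.229.

0.229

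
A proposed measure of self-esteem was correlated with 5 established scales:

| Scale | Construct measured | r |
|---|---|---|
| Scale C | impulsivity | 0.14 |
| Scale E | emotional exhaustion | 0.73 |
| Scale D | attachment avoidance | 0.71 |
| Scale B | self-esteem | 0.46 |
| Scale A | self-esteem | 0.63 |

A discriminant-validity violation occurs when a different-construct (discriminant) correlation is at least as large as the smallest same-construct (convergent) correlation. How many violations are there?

Convergent (same construct = self-esteem): Scale B, Scale A.
Smallest convergent = 0.46. Discriminant values: 0.14, 0.73, 0.71; count ≥ 0.46 → 2.

2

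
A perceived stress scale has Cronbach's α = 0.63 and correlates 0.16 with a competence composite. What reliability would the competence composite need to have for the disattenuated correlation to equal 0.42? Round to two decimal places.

r_true = r_obs / √(r_xx · r_yy) ⇒ 0.42 = 0.16 / √(0.63 · r_yy).
√(0.63 · r_yy) = 0.16 / 0.42 = 0.3810; 0.63 · r_yy = 0.1452; r_yy = 0.1452 / 0.63 ≈ 0.23.

0.23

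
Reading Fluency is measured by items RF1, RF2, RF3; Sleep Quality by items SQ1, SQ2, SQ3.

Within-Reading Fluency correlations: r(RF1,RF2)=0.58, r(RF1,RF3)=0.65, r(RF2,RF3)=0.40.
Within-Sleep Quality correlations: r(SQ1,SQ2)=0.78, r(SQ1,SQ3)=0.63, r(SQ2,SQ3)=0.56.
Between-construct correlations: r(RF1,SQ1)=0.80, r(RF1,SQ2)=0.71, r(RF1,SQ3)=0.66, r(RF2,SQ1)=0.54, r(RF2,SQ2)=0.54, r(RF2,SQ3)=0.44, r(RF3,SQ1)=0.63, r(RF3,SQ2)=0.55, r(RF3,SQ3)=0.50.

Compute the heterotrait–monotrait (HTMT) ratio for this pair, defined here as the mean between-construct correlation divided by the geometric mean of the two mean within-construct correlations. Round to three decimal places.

Mean heterotrait r = 5.37/9 = 0.5967.
Mean within-RF = 1.63/3 = 0.5433; mean within-SQ = 1.97/3 = 0.6567.
Geometric mean = √(0.5433 × 0.6567) = 0.5973.
HTMT = 0.5967 / 0.5973 = 0.999.

0.999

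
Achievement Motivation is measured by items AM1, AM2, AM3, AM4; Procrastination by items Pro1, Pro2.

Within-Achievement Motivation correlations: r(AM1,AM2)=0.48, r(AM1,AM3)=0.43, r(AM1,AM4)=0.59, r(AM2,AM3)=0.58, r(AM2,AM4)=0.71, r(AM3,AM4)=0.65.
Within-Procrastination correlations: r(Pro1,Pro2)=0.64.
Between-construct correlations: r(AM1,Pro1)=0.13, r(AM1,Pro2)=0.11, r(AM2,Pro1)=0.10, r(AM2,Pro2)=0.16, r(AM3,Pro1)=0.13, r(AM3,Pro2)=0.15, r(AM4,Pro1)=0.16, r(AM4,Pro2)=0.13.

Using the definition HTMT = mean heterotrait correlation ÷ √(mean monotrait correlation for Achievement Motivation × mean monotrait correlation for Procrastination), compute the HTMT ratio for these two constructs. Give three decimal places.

0.221

Mean between = 1.07/8 = 0.1338.
Mean within-AM = 3.44/6 = 0.5733; mean within-Pro = 0.64/1 = 0.6400.
Geometric mean = √(0.5733 × 0.6400) = 0.6057.
HTMT = 0.1338 / 0.6057 = 0.221.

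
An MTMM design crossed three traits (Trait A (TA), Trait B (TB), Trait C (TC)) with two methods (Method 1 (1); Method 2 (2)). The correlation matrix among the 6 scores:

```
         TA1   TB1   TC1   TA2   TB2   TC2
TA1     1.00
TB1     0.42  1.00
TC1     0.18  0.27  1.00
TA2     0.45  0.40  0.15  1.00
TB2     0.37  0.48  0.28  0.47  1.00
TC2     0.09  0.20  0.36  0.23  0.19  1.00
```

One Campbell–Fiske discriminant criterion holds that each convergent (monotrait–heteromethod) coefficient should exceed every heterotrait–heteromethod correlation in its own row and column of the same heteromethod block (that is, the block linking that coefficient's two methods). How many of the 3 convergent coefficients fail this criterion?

0

Checking each validity diagonal entry against its comparison values:
TA (methods 1·2): 0.45 vs {0.37, 0.40, 0.09, 0.15} → pass.
TB (methods 1·2): 0.48 vs {0.40, 0.37, 0.20, 0.28} → pass.
TC (methods 1·2): 0.36 vs {0.15, 0.09, 0.28, 0.20} → pass.
0 of 3 fail.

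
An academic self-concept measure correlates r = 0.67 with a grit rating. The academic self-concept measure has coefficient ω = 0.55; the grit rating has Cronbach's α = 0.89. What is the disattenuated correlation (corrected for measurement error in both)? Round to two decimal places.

0.96

r_true = r_obs / √(r_xx · r_yy) = 0.67 / √(0.55 × 0.89) = 0.67 / √0.4895 = 0.67 / 0.6996 ≈ 0.96.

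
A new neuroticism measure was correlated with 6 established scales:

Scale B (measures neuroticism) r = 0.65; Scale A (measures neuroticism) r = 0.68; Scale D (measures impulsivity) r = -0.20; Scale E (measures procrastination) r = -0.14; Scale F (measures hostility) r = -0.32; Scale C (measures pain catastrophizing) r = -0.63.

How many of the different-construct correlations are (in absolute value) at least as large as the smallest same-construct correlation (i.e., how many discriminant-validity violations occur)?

Convergent (same construct = neuroticism): Scale B, Scale A.
Smallest convergent = 0.65. Discriminant |r|: 0.20, 0.14, 0.32, 0.63; count ≥ 0.65 → 0.

0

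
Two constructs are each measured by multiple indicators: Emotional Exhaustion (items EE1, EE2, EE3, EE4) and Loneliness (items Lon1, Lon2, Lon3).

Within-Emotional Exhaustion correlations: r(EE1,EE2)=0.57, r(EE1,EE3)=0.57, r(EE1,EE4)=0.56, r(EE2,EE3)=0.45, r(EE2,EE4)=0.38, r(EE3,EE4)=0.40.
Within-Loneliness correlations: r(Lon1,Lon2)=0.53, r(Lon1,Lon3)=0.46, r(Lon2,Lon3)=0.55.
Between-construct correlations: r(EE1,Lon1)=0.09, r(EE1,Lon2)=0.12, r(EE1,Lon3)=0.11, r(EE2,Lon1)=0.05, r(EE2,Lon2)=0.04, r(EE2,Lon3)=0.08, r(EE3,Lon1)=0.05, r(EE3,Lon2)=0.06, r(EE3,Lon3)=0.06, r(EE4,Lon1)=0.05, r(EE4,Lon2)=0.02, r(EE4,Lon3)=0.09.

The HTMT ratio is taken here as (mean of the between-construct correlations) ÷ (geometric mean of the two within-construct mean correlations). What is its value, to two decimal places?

0.14

Mean heterotrait r = 0.82/12 = 0.0683.
Mean within-EE = 2.93/6 = 0.4883; mean within-Lon = 1.54/3 = 0.5133.
Geometric mean = √(0.4883 × 0.5133) = 0.5006.
HTMT = 0.0683 / 0.5006 = 0.14.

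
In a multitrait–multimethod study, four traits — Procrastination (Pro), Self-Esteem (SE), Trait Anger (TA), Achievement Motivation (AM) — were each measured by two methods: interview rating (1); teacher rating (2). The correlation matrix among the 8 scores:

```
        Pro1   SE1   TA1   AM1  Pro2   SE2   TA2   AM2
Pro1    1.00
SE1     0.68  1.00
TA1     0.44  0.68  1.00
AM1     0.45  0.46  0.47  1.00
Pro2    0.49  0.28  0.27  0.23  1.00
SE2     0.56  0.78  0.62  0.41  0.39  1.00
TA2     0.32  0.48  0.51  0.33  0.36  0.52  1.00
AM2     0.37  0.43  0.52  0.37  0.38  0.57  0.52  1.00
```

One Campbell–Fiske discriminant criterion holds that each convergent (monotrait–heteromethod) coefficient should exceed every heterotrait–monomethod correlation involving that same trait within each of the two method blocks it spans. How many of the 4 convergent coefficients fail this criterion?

3

Checking each validity diagonal entry against its comparison values:
Pro (methods 1·2): 0.49 vs {0.68, 0.39, 0.44, 0.36, 0.45, 0.38} → fail.
SE (methods 1·2): 0.78 vs {0.68, 0.39, 0.68, 0.52, 0.46, 0.57} → pass.
TA (methods 1·2): 0.51 vs {0.44, 0.36, 0.68, 0.52, 0.47, 0.52} → fail.
AM (methods 1·2): 0.37 vs {0.45, 0.38, 0.46, 0.57, 0.47, 0.52} → fail.
3 of 4 fail.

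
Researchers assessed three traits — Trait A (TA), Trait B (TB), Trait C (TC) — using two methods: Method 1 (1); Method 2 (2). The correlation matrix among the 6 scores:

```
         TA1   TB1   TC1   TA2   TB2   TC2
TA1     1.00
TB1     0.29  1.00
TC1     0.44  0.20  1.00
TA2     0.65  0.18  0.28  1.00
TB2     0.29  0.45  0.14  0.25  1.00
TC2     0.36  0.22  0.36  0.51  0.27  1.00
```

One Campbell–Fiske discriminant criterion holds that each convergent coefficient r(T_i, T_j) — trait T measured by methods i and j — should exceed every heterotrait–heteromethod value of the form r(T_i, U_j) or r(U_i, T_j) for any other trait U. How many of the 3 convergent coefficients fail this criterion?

1

Checking each validity diagonal entry against its comparison values:
TA (methods 1·2): 0.65 vs {0.29, 0.18, 0.36, 0.28} → pass.
TB (methods 1·2): 0.45 vs {0.18, 0.29, 0.22, 0.14} → pass.
TC (methods 1·2): 0.36 vs {0.28, 0.36, 0.14, 0.22} → fail.
1 of 3 fail.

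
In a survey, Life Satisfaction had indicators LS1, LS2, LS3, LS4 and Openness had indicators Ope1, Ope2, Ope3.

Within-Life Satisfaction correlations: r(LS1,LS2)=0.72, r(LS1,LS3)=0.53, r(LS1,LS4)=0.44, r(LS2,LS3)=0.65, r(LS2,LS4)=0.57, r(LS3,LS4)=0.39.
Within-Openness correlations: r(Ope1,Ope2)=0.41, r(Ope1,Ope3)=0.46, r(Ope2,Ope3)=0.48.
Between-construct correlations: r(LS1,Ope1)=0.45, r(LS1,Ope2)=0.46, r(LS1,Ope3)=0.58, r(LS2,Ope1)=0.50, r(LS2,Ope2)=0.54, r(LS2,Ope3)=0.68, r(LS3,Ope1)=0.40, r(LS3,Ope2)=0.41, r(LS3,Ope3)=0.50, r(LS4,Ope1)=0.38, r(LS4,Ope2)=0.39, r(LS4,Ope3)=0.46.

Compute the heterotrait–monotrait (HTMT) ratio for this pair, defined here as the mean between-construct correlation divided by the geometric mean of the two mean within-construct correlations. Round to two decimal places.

Mean between = 5.75/12 = 0.4792.
Mean within-LS = 3.30/6 = 0.5500; mean within-Ope = 1.35/3 = 0.4500.
Geometric mean = √(0.5500 × 0.4500) = 0.4975.
HTMT = 0.4792 / 0.4975 = 0.96.

0.96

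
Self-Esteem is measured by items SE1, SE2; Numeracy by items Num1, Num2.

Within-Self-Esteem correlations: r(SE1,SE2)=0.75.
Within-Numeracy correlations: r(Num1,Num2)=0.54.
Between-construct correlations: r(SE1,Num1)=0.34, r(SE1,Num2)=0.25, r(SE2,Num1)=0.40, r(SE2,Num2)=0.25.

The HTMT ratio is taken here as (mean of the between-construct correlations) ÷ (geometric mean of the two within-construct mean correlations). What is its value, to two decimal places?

0.49

Mean between = 1.24/4 = 0.3100.
Mean within-SE = 0.75/1 = 0.7500; mean within-Num = 0.54/1 = 0.5400.
Geometric mean = √(0.7500 × 0.5400) = 0.6364.
HTMT = 0.3100 / 0.6364 = 0.49.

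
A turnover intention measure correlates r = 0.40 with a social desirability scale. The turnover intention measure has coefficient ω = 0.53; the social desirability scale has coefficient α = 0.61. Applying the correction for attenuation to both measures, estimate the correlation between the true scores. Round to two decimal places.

r_true = r_obs / √(r_xx · r_yy) = 0.40 / √(0.53 × 0.61) = 0.40 / √0.3233 = 0.40 / 0.5686 ≈ 0.70.

0.70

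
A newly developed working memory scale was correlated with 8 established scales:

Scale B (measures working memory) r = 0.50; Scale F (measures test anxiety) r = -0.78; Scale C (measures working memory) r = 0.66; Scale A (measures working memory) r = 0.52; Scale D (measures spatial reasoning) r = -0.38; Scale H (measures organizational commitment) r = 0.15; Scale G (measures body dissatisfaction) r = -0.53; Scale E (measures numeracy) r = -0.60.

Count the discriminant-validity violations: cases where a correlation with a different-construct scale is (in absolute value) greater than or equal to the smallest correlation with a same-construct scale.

Convergent (same construct = working memory): Scale B, Scale C, Scale A.
Smallest convergent = 0.50. Discriminant |r|: 0.78, 0.38, 0.15, 0.53, 0.60; count ≥ 0.50 → 3.

3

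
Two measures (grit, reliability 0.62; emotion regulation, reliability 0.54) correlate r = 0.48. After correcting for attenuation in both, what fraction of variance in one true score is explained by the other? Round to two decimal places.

Disattenuated r = 0.48 / √(0.62 × 0.54) = 0.48 / 0.5786 = 0.8296.
Shared true-score variance = 0.8296² = 0.6882 ≈ 0.69.

0.69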